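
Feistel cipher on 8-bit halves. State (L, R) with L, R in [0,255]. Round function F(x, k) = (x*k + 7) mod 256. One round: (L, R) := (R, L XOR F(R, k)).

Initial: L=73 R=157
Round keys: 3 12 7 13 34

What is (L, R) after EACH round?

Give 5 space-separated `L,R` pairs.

Answer: 157,151 151,134 134,38 38,115 115,107

Derivation:
Round 1 (k=3): L=157 R=151
Round 2 (k=12): L=151 R=134
Round 3 (k=7): L=134 R=38
Round 4 (k=13): L=38 R=115
Round 5 (k=34): L=115 R=107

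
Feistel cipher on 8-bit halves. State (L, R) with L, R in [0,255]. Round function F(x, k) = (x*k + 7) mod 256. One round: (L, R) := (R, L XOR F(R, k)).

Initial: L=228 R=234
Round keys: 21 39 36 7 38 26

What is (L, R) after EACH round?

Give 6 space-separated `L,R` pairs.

Answer: 234,221 221,88 88,186 186,69 69,255 255,168

Derivation:
Round 1 (k=21): L=234 R=221
Round 2 (k=39): L=221 R=88
Round 3 (k=36): L=88 R=186
Round 4 (k=7): L=186 R=69
Round 5 (k=38): L=69 R=255
Round 6 (k=26): L=255 R=168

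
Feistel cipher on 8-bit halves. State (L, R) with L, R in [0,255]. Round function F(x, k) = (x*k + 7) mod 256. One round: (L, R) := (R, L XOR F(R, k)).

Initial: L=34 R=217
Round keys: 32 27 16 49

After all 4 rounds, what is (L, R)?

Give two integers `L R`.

Answer: 114 142

Derivation:
Round 1 (k=32): L=217 R=5
Round 2 (k=27): L=5 R=87
Round 3 (k=16): L=87 R=114
Round 4 (k=49): L=114 R=142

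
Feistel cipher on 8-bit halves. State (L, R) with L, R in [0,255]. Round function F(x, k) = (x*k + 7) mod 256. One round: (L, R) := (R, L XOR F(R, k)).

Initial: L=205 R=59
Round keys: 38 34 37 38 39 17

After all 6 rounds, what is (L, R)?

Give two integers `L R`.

Answer: 85 89

Derivation:
Round 1 (k=38): L=59 R=4
Round 2 (k=34): L=4 R=180
Round 3 (k=37): L=180 R=15
Round 4 (k=38): L=15 R=245
Round 5 (k=39): L=245 R=85
Round 6 (k=17): L=85 R=89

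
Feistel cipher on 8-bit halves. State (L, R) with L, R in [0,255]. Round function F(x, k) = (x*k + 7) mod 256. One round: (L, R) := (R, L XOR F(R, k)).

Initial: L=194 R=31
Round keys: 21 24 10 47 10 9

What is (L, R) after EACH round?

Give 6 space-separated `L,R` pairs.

Round 1 (k=21): L=31 R=80
Round 2 (k=24): L=80 R=152
Round 3 (k=10): L=152 R=167
Round 4 (k=47): L=167 R=40
Round 5 (k=10): L=40 R=48
Round 6 (k=9): L=48 R=159

Answer: 31,80 80,152 152,167 167,40 40,48 48,159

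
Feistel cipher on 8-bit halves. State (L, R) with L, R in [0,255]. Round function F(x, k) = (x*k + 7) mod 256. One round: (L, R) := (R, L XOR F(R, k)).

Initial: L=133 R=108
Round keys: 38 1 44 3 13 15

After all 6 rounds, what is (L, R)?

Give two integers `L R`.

Round 1 (k=38): L=108 R=138
Round 2 (k=1): L=138 R=253
Round 3 (k=44): L=253 R=9
Round 4 (k=3): L=9 R=223
Round 5 (k=13): L=223 R=83
Round 6 (k=15): L=83 R=59

Answer: 83 59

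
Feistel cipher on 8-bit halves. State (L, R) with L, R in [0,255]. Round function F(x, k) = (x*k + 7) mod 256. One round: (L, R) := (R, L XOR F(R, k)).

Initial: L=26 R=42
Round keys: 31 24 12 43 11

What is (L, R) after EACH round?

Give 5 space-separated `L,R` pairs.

Answer: 42,7 7,133 133,68 68,246 246,221

Derivation:
Round 1 (k=31): L=42 R=7
Round 2 (k=24): L=7 R=133
Round 3 (k=12): L=133 R=68
Round 4 (k=43): L=68 R=246
Round 5 (k=11): L=246 R=221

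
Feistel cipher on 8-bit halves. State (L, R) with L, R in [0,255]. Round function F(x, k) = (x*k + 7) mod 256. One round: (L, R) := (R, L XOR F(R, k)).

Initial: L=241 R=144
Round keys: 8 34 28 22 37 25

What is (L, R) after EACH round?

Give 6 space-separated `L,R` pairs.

Answer: 144,118 118,35 35,173 173,198 198,8 8,9

Derivation:
Round 1 (k=8): L=144 R=118
Round 2 (k=34): L=118 R=35
Round 3 (k=28): L=35 R=173
Round 4 (k=22): L=173 R=198
Round 5 (k=37): L=198 R=8
Round 6 (k=25): L=8 R=9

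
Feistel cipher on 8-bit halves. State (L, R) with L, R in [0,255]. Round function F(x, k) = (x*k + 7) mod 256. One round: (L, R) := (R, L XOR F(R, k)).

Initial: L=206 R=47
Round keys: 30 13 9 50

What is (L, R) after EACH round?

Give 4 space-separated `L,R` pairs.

Round 1 (k=30): L=47 R=71
Round 2 (k=13): L=71 R=141
Round 3 (k=9): L=141 R=187
Round 4 (k=50): L=187 R=0

Answer: 47,71 71,141 141,187 187,0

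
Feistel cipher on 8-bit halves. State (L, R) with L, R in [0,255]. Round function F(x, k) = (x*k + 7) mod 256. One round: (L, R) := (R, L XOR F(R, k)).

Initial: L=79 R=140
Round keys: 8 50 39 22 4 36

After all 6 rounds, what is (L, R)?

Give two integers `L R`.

Answer: 155 7

Derivation:
Round 1 (k=8): L=140 R=40
Round 2 (k=50): L=40 R=91
Round 3 (k=39): L=91 R=204
Round 4 (k=22): L=204 R=212
Round 5 (k=4): L=212 R=155
Round 6 (k=36): L=155 R=7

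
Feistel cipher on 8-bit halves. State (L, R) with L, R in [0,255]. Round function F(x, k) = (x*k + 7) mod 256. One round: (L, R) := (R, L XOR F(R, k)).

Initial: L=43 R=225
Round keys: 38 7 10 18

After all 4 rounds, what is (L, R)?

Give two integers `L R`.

Round 1 (k=38): L=225 R=70
Round 2 (k=7): L=70 R=16
Round 3 (k=10): L=16 R=225
Round 4 (k=18): L=225 R=201

Answer: 225 201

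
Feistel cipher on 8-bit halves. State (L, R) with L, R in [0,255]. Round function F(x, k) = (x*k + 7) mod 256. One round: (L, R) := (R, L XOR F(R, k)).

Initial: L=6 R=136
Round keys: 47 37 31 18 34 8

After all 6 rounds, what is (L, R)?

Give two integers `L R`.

Round 1 (k=47): L=136 R=249
Round 2 (k=37): L=249 R=140
Round 3 (k=31): L=140 R=2
Round 4 (k=18): L=2 R=167
Round 5 (k=34): L=167 R=55
Round 6 (k=8): L=55 R=24

Answer: 55 24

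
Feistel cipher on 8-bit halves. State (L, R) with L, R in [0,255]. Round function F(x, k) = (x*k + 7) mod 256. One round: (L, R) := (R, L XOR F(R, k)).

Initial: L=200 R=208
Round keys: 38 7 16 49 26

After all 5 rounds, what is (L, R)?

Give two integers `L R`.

Answer: 47 229

Derivation:
Round 1 (k=38): L=208 R=47
Round 2 (k=7): L=47 R=128
Round 3 (k=16): L=128 R=40
Round 4 (k=49): L=40 R=47
Round 5 (k=26): L=47 R=229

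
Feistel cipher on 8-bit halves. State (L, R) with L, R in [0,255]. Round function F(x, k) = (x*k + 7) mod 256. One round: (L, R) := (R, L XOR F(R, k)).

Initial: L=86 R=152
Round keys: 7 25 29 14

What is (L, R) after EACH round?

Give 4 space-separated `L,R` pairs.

Round 1 (k=7): L=152 R=121
Round 2 (k=25): L=121 R=64
Round 3 (k=29): L=64 R=62
Round 4 (k=14): L=62 R=43

Answer: 152,121 121,64 64,62 62,43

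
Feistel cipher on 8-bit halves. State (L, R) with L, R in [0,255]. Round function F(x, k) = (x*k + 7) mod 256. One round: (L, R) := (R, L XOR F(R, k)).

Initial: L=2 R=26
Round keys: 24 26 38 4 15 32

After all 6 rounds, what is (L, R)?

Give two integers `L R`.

Answer: 111 163

Derivation:
Round 1 (k=24): L=26 R=117
Round 2 (k=26): L=117 R=243
Round 3 (k=38): L=243 R=108
Round 4 (k=4): L=108 R=68
Round 5 (k=15): L=68 R=111
Round 6 (k=32): L=111 R=163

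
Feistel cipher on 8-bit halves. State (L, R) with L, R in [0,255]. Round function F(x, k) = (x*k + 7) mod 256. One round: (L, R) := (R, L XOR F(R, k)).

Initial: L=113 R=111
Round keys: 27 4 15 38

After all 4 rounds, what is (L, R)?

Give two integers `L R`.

Round 1 (k=27): L=111 R=205
Round 2 (k=4): L=205 R=84
Round 3 (k=15): L=84 R=62
Round 4 (k=38): L=62 R=111

Answer: 62 111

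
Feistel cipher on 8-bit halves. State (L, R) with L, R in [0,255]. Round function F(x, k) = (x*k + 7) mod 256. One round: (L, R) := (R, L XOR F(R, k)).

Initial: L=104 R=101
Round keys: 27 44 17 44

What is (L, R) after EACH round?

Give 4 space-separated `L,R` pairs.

Round 1 (k=27): L=101 R=198
Round 2 (k=44): L=198 R=106
Round 3 (k=17): L=106 R=215
Round 4 (k=44): L=215 R=145

Answer: 101,198 198,106 106,215 215,145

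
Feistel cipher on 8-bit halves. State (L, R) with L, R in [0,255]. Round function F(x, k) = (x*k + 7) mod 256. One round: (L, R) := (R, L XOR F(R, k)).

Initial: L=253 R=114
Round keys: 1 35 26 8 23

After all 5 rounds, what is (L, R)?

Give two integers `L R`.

Answer: 78 108

Derivation:
Round 1 (k=1): L=114 R=132
Round 2 (k=35): L=132 R=97
Round 3 (k=26): L=97 R=101
Round 4 (k=8): L=101 R=78
Round 5 (k=23): L=78 R=108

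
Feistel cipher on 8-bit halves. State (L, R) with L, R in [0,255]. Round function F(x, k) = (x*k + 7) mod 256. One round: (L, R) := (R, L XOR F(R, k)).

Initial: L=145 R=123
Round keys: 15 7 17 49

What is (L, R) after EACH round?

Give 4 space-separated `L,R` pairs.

Answer: 123,173 173,185 185,253 253,205

Derivation:
Round 1 (k=15): L=123 R=173
Round 2 (k=7): L=173 R=185
Round 3 (k=17): L=185 R=253
Round 4 (k=49): L=253 R=205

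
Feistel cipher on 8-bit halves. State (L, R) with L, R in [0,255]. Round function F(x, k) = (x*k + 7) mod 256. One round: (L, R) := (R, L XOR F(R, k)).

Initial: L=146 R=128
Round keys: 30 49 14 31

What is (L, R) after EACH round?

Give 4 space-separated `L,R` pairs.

Round 1 (k=30): L=128 R=149
Round 2 (k=49): L=149 R=12
Round 3 (k=14): L=12 R=58
Round 4 (k=31): L=58 R=1

Answer: 128,149 149,12 12,58 58,1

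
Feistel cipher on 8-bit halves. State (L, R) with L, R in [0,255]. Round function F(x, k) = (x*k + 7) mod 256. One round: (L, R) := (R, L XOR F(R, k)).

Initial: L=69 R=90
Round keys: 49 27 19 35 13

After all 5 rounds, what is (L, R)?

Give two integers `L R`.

Answer: 32 177

Derivation:
Round 1 (k=49): L=90 R=4
Round 2 (k=27): L=4 R=41
Round 3 (k=19): L=41 R=22
Round 4 (k=35): L=22 R=32
Round 5 (k=13): L=32 R=177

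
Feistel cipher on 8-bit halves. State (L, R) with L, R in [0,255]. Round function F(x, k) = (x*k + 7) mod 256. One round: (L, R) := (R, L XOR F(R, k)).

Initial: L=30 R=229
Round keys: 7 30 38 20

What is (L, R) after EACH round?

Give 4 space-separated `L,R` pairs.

Answer: 229,84 84,58 58,247 247,105

Derivation:
Round 1 (k=7): L=229 R=84
Round 2 (k=30): L=84 R=58
Round 3 (k=38): L=58 R=247
Round 4 (k=20): L=247 R=105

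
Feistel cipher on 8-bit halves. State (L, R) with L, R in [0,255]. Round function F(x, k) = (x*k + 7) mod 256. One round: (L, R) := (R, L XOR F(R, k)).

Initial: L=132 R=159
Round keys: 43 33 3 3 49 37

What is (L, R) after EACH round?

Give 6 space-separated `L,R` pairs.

Answer: 159,56 56,160 160,223 223,4 4,20 20,239

Derivation:
Round 1 (k=43): L=159 R=56
Round 2 (k=33): L=56 R=160
Round 3 (k=3): L=160 R=223
Round 4 (k=3): L=223 R=4
Round 5 (k=49): L=4 R=20
Round 6 (k=37): L=20 R=239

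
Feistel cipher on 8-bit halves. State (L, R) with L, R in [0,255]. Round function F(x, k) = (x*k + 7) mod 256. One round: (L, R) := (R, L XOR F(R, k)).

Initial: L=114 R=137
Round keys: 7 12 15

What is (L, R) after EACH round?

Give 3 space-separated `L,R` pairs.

Answer: 137,180 180,254 254,93

Derivation:
Round 1 (k=7): L=137 R=180
Round 2 (k=12): L=180 R=254
Round 3 (k=15): L=254 R=93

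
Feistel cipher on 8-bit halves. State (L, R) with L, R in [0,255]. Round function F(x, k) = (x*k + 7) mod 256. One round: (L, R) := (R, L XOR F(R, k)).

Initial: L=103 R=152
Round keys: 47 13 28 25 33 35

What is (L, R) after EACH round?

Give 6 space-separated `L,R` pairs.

Answer: 152,136 136,119 119,131 131,165 165,207 207,241

Derivation:
Round 1 (k=47): L=152 R=136
Round 2 (k=13): L=136 R=119
Round 3 (k=28): L=119 R=131
Round 4 (k=25): L=131 R=165
Round 5 (k=33): L=165 R=207
Round 6 (k=35): L=207 R=241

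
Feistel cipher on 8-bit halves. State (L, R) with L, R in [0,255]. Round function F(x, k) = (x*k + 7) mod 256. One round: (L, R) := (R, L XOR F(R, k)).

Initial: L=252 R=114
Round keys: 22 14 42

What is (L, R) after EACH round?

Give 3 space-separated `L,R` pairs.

Round 1 (k=22): L=114 R=47
Round 2 (k=14): L=47 R=235
Round 3 (k=42): L=235 R=186

Answer: 114,47 47,235 235,186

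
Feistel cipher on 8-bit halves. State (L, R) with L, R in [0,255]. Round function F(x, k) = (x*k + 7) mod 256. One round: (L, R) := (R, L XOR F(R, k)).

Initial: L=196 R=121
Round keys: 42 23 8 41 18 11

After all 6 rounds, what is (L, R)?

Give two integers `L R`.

Answer: 49 80

Derivation:
Round 1 (k=42): L=121 R=37
Round 2 (k=23): L=37 R=35
Round 3 (k=8): L=35 R=58
Round 4 (k=41): L=58 R=114
Round 5 (k=18): L=114 R=49
Round 6 (k=11): L=49 R=80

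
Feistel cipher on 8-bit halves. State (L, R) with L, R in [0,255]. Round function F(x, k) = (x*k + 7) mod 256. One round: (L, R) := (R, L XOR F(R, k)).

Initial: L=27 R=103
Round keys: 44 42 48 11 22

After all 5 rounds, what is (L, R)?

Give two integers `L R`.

Round 1 (k=44): L=103 R=160
Round 2 (k=42): L=160 R=32
Round 3 (k=48): L=32 R=167
Round 4 (k=11): L=167 R=20
Round 5 (k=22): L=20 R=24

Answer: 20 24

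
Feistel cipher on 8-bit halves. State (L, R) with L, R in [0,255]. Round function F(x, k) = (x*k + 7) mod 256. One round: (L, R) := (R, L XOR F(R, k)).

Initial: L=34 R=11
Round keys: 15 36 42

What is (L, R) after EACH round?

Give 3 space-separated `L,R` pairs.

Round 1 (k=15): L=11 R=142
Round 2 (k=36): L=142 R=244
Round 3 (k=42): L=244 R=129

Answer: 11,142 142,244 244,129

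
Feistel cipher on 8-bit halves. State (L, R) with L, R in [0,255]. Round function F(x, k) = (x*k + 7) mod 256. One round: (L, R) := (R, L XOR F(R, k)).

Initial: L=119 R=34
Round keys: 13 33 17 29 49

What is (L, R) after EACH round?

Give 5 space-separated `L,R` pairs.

Round 1 (k=13): L=34 R=182
Round 2 (k=33): L=182 R=95
Round 3 (k=17): L=95 R=224
Round 4 (k=29): L=224 R=56
Round 5 (k=49): L=56 R=95

Answer: 34,182 182,95 95,224 224,56 56,95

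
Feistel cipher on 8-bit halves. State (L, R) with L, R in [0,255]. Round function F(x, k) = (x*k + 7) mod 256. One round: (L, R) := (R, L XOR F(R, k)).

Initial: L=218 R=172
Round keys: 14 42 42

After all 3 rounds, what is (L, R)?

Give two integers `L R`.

Answer: 21 204

Derivation:
Round 1 (k=14): L=172 R=181
Round 2 (k=42): L=181 R=21
Round 3 (k=42): L=21 R=204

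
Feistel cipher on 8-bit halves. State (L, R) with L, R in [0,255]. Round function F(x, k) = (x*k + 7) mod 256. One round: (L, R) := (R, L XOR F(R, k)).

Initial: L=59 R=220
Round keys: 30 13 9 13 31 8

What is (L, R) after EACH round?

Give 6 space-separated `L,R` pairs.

Answer: 220,244 244,183 183,130 130,22 22,51 51,137

Derivation:
Round 1 (k=30): L=220 R=244
Round 2 (k=13): L=244 R=183
Round 3 (k=9): L=183 R=130
Round 4 (k=13): L=130 R=22
Round 5 (k=31): L=22 R=51
Round 6 (k=8): L=51 R=137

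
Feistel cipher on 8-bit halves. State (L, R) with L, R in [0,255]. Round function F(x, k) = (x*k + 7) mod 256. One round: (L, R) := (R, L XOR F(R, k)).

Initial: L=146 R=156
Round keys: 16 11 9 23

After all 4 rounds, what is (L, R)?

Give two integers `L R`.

Answer: 156 57

Derivation:
Round 1 (k=16): L=156 R=85
Round 2 (k=11): L=85 R=50
Round 3 (k=9): L=50 R=156
Round 4 (k=23): L=156 R=57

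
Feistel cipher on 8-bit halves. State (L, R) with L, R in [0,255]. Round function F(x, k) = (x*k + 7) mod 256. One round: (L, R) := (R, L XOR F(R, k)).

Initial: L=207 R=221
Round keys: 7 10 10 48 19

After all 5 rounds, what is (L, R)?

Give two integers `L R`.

Round 1 (k=7): L=221 R=221
Round 2 (k=10): L=221 R=116
Round 3 (k=10): L=116 R=82
Round 4 (k=48): L=82 R=19
Round 5 (k=19): L=19 R=34

Answer: 19 34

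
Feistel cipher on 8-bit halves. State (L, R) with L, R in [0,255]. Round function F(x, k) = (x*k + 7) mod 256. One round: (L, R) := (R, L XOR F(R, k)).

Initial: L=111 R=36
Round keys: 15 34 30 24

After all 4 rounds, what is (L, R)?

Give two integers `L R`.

Round 1 (k=15): L=36 R=76
Round 2 (k=34): L=76 R=59
Round 3 (k=30): L=59 R=189
Round 4 (k=24): L=189 R=132

Answer: 189 132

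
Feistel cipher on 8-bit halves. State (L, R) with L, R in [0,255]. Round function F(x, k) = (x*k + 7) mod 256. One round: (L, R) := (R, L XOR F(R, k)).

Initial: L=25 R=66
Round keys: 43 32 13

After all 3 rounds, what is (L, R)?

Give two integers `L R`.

Round 1 (k=43): L=66 R=4
Round 2 (k=32): L=4 R=197
Round 3 (k=13): L=197 R=12

Answer: 197 12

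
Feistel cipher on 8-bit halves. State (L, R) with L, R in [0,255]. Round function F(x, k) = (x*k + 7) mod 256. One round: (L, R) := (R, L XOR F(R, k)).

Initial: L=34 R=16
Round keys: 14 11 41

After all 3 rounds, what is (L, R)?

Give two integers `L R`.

Answer: 110 96

Derivation:
Round 1 (k=14): L=16 R=197
Round 2 (k=11): L=197 R=110
Round 3 (k=41): L=110 R=96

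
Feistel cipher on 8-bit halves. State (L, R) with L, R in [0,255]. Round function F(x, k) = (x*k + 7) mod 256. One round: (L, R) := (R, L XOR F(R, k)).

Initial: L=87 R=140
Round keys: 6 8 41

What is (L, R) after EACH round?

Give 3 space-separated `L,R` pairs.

Answer: 140,24 24,75 75,18

Derivation:
Round 1 (k=6): L=140 R=24
Round 2 (k=8): L=24 R=75
Round 3 (k=41): L=75 R=18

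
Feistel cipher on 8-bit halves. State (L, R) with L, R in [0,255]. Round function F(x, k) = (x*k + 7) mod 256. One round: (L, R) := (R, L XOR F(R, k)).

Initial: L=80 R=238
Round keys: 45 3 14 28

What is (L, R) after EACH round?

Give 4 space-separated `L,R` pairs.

Answer: 238,141 141,64 64,10 10,95

Derivation:
Round 1 (k=45): L=238 R=141
Round 2 (k=3): L=141 R=64
Round 3 (k=14): L=64 R=10
Round 4 (k=28): L=10 R=95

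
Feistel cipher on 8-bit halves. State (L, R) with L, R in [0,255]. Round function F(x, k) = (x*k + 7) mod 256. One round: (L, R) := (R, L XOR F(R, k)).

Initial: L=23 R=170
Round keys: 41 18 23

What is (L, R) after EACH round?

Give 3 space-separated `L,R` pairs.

Round 1 (k=41): L=170 R=86
Round 2 (k=18): L=86 R=185
Round 3 (k=23): L=185 R=240

Answer: 170,86 86,185 185,240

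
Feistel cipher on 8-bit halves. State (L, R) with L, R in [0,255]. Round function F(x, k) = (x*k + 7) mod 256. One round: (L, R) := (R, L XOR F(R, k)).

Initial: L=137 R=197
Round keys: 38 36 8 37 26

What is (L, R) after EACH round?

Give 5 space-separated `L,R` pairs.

Round 1 (k=38): L=197 R=204
Round 2 (k=36): L=204 R=114
Round 3 (k=8): L=114 R=91
Round 4 (k=37): L=91 R=92
Round 5 (k=26): L=92 R=4

Answer: 197,204 204,114 114,91 91,92 92,4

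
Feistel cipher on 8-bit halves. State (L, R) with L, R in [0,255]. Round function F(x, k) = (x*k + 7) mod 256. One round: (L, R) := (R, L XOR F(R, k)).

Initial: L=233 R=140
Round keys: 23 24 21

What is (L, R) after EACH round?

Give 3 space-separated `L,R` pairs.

Round 1 (k=23): L=140 R=114
Round 2 (k=24): L=114 R=59
Round 3 (k=21): L=59 R=172

Answer: 140,114 114,59 59,172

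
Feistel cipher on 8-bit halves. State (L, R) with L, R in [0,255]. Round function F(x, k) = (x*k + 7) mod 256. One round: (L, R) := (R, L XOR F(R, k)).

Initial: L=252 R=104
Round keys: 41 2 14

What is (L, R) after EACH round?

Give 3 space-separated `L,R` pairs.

Round 1 (k=41): L=104 R=83
Round 2 (k=2): L=83 R=197
Round 3 (k=14): L=197 R=158

Answer: 104,83 83,197 197,158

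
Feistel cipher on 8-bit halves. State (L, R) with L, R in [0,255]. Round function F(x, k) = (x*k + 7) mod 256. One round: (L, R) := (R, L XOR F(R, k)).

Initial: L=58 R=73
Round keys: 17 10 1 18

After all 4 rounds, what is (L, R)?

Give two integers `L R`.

Round 1 (k=17): L=73 R=218
Round 2 (k=10): L=218 R=194
Round 3 (k=1): L=194 R=19
Round 4 (k=18): L=19 R=159

Answer: 19 159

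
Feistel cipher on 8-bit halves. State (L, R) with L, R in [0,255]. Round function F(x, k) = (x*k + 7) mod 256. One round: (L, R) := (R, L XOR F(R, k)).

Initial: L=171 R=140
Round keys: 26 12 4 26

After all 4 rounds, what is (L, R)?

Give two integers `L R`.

Answer: 103 6

Derivation:
Round 1 (k=26): L=140 R=148
Round 2 (k=12): L=148 R=123
Round 3 (k=4): L=123 R=103
Round 4 (k=26): L=103 R=6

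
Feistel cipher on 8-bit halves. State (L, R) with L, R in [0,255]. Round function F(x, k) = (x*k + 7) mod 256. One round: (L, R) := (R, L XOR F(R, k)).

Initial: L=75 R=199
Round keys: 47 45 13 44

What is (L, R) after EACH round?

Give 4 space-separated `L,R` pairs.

Round 1 (k=47): L=199 R=219
Round 2 (k=45): L=219 R=65
Round 3 (k=13): L=65 R=143
Round 4 (k=44): L=143 R=218

Answer: 199,219 219,65 65,143 143,218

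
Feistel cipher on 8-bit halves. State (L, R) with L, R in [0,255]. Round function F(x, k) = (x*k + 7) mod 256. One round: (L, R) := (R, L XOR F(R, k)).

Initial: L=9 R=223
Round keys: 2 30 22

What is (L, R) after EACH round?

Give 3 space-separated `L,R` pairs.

Answer: 223,204 204,48 48,235

Derivation:
Round 1 (k=2): L=223 R=204
Round 2 (k=30): L=204 R=48
Round 3 (k=22): L=48 R=235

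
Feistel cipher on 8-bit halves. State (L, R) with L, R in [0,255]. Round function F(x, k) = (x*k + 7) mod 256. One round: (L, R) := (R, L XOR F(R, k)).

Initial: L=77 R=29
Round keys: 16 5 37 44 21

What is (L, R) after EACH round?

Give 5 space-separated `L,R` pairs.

Round 1 (k=16): L=29 R=154
Round 2 (k=5): L=154 R=20
Round 3 (k=37): L=20 R=113
Round 4 (k=44): L=113 R=103
Round 5 (k=21): L=103 R=11

Answer: 29,154 154,20 20,113 113,103 103,11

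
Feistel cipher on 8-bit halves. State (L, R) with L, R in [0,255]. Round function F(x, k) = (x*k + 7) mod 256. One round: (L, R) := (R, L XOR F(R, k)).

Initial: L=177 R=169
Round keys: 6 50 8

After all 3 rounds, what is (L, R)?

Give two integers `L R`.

Answer: 118 251

Derivation:
Round 1 (k=6): L=169 R=76
Round 2 (k=50): L=76 R=118
Round 3 (k=8): L=118 R=251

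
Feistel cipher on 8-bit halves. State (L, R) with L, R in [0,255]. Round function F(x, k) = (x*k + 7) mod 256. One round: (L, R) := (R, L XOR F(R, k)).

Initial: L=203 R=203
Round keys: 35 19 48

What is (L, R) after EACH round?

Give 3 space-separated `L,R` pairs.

Answer: 203,3 3,139 139,20

Derivation:
Round 1 (k=35): L=203 R=3
Round 2 (k=19): L=3 R=139
Round 3 (k=48): L=139 R=20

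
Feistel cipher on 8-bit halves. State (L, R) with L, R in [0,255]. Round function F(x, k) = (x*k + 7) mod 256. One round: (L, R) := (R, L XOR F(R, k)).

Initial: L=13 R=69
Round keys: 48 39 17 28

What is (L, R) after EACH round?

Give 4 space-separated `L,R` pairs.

Round 1 (k=48): L=69 R=250
Round 2 (k=39): L=250 R=88
Round 3 (k=17): L=88 R=37
Round 4 (k=28): L=37 R=75

Answer: 69,250 250,88 88,37 37,75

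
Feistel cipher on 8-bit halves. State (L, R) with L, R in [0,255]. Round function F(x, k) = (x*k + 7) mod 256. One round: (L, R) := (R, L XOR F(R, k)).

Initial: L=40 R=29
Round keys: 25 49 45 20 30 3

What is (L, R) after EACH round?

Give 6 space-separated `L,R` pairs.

Answer: 29,244 244,166 166,193 193,189 189,236 236,118

Derivation:
Round 1 (k=25): L=29 R=244
Round 2 (k=49): L=244 R=166
Round 3 (k=45): L=166 R=193
Round 4 (k=20): L=193 R=189
Round 5 (k=30): L=189 R=236
Round 6 (k=3): L=236 R=118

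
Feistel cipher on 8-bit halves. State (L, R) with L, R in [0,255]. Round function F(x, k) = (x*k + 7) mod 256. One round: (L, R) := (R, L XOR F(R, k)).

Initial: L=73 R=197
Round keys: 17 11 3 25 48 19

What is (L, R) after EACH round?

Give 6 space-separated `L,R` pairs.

Answer: 197,85 85,107 107,29 29,183 183,74 74,50

Derivation:
Round 1 (k=17): L=197 R=85
Round 2 (k=11): L=85 R=107
Round 3 (k=3): L=107 R=29
Round 4 (k=25): L=29 R=183
Round 5 (k=48): L=183 R=74
Round 6 (k=19): L=74 R=50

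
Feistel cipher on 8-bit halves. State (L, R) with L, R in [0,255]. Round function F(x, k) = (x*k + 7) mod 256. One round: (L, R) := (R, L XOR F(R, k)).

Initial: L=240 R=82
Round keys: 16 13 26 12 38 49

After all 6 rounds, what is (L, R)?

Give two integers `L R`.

Round 1 (k=16): L=82 R=215
Round 2 (k=13): L=215 R=160
Round 3 (k=26): L=160 R=144
Round 4 (k=12): L=144 R=103
Round 5 (k=38): L=103 R=193
Round 6 (k=49): L=193 R=159

Answer: 193 159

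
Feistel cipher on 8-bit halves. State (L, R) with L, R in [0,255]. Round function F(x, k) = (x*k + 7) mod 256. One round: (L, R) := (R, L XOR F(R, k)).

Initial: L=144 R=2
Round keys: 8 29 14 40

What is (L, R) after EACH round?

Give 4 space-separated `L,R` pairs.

Round 1 (k=8): L=2 R=135
Round 2 (k=29): L=135 R=80
Round 3 (k=14): L=80 R=224
Round 4 (k=40): L=224 R=87

Answer: 2,135 135,80 80,224 224,87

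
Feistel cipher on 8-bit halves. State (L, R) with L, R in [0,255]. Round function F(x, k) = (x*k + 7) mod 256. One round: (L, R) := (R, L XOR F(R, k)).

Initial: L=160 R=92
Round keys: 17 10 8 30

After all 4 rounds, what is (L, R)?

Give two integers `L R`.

Round 1 (k=17): L=92 R=131
Round 2 (k=10): L=131 R=121
Round 3 (k=8): L=121 R=76
Round 4 (k=30): L=76 R=150

Answer: 76 150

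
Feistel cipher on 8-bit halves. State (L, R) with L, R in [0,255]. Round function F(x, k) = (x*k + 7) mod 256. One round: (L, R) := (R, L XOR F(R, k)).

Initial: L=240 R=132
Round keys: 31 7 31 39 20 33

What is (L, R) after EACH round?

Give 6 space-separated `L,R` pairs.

Round 1 (k=31): L=132 R=243
Round 2 (k=7): L=243 R=40
Round 3 (k=31): L=40 R=44
Round 4 (k=39): L=44 R=147
Round 5 (k=20): L=147 R=175
Round 6 (k=33): L=175 R=5

Answer: 132,243 243,40 40,44 44,147 147,175 175,5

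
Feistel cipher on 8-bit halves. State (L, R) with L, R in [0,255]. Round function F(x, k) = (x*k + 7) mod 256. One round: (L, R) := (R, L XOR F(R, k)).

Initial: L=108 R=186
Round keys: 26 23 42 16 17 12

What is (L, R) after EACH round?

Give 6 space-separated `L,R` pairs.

Round 1 (k=26): L=186 R=135
Round 2 (k=23): L=135 R=146
Round 3 (k=42): L=146 R=124
Round 4 (k=16): L=124 R=85
Round 5 (k=17): L=85 R=208
Round 6 (k=12): L=208 R=146

Answer: 186,135 135,146 146,124 124,85 85,208 208,146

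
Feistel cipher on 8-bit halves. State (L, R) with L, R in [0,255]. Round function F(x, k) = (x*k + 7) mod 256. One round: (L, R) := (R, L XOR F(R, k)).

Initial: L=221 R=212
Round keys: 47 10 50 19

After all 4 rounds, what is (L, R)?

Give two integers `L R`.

Round 1 (k=47): L=212 R=46
Round 2 (k=10): L=46 R=7
Round 3 (k=50): L=7 R=75
Round 4 (k=19): L=75 R=159

Answer: 75 159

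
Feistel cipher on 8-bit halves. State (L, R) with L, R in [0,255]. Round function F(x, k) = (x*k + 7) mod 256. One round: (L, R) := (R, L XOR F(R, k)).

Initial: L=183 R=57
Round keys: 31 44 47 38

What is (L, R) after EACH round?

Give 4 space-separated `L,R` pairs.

Answer: 57,89 89,106 106,36 36,53

Derivation:
Round 1 (k=31): L=57 R=89
Round 2 (k=44): L=89 R=106
Round 3 (k=47): L=106 R=36
Round 4 (k=38): L=36 R=53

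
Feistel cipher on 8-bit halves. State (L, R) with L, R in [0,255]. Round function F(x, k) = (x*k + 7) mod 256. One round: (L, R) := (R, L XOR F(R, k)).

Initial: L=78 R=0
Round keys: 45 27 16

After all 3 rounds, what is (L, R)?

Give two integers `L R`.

Answer: 186 238

Derivation:
Round 1 (k=45): L=0 R=73
Round 2 (k=27): L=73 R=186
Round 3 (k=16): L=186 R=238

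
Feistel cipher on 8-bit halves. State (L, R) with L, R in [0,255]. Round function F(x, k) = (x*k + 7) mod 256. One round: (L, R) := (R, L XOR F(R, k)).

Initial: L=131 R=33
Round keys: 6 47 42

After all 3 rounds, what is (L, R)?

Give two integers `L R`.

Answer: 120 249

Derivation:
Round 1 (k=6): L=33 R=78
Round 2 (k=47): L=78 R=120
Round 3 (k=42): L=120 R=249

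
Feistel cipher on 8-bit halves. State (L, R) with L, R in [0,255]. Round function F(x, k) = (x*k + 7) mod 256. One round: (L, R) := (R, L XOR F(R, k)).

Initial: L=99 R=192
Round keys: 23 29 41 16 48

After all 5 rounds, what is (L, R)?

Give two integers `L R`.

Round 1 (k=23): L=192 R=36
Round 2 (k=29): L=36 R=219
Round 3 (k=41): L=219 R=62
Round 4 (k=16): L=62 R=60
Round 5 (k=48): L=60 R=121

Answer: 60 121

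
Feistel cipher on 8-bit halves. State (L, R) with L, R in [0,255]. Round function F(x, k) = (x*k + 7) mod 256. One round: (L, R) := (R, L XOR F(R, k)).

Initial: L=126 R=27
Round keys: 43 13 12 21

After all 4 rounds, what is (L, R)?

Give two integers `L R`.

Answer: 161 58

Derivation:
Round 1 (k=43): L=27 R=238
Round 2 (k=13): L=238 R=6
Round 3 (k=12): L=6 R=161
Round 4 (k=21): L=161 R=58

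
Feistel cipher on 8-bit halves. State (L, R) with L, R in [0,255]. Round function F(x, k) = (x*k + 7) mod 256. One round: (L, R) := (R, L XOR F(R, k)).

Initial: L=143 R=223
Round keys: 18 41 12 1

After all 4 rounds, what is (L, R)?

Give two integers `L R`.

Round 1 (k=18): L=223 R=58
Round 2 (k=41): L=58 R=142
Round 3 (k=12): L=142 R=149
Round 4 (k=1): L=149 R=18

Answer: 149 18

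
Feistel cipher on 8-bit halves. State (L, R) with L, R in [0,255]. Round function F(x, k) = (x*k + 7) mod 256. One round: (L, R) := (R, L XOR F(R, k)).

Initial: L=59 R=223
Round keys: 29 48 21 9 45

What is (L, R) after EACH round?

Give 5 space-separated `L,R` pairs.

Round 1 (k=29): L=223 R=113
Round 2 (k=48): L=113 R=232
Round 3 (k=21): L=232 R=126
Round 4 (k=9): L=126 R=157
Round 5 (k=45): L=157 R=222

Answer: 223,113 113,232 232,126 126,157 157,222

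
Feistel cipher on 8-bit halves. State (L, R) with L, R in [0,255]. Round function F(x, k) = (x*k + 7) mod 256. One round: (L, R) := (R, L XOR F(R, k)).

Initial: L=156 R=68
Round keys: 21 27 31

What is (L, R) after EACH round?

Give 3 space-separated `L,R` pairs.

Answer: 68,7 7,128 128,128

Derivation:
Round 1 (k=21): L=68 R=7
Round 2 (k=27): L=7 R=128
Round 3 (k=31): L=128 R=128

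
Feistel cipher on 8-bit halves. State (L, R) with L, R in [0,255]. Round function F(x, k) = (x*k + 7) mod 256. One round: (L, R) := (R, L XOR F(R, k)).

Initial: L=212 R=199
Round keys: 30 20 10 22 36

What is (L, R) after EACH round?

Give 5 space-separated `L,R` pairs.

Answer: 199,141 141,204 204,114 114,31 31,17

Derivation:
Round 1 (k=30): L=199 R=141
Round 2 (k=20): L=141 R=204
Round 3 (k=10): L=204 R=114
Round 4 (k=22): L=114 R=31
Round 5 (k=36): L=31 R=17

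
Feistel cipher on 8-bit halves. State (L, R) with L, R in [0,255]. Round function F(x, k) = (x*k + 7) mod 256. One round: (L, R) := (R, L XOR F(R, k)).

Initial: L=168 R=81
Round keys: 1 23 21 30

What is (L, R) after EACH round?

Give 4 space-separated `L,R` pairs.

Round 1 (k=1): L=81 R=240
Round 2 (k=23): L=240 R=198
Round 3 (k=21): L=198 R=181
Round 4 (k=30): L=181 R=251

Answer: 81,240 240,198 198,181 181,251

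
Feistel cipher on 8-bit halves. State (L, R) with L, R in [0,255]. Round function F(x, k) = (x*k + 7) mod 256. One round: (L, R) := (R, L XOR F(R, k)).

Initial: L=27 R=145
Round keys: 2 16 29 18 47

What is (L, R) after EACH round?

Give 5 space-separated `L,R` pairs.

Round 1 (k=2): L=145 R=50
Round 2 (k=16): L=50 R=182
Round 3 (k=29): L=182 R=151
Round 4 (k=18): L=151 R=19
Round 5 (k=47): L=19 R=19

Answer: 145,50 50,182 182,151 151,19 19,19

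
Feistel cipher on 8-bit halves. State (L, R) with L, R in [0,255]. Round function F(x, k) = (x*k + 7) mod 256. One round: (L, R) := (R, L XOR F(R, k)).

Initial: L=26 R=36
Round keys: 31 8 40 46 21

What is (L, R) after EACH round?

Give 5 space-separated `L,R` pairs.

Answer: 36,121 121,235 235,198 198,112 112,241

Derivation:
Round 1 (k=31): L=36 R=121
Round 2 (k=8): L=121 R=235
Round 3 (k=40): L=235 R=198
Round 4 (k=46): L=198 R=112
Round 5 (k=21): L=112 R=241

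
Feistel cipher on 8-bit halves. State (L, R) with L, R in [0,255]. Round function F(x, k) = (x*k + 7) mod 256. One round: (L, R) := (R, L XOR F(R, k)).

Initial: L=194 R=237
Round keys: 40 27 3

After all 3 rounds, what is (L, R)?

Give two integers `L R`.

Answer: 75 37

Derivation:
Round 1 (k=40): L=237 R=205
Round 2 (k=27): L=205 R=75
Round 3 (k=3): L=75 R=37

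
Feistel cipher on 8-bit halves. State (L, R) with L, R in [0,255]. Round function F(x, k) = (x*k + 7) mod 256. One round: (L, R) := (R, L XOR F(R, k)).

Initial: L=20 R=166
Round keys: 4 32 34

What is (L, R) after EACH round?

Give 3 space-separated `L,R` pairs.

Answer: 166,139 139,193 193,34

Derivation:
Round 1 (k=4): L=166 R=139
Round 2 (k=32): L=139 R=193
Round 3 (k=34): L=193 R=34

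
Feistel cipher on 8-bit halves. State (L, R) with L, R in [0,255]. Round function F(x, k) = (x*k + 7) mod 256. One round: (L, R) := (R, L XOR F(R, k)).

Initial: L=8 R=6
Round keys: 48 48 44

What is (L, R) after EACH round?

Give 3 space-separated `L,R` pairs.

Round 1 (k=48): L=6 R=47
Round 2 (k=48): L=47 R=209
Round 3 (k=44): L=209 R=220

Answer: 6,47 47,209 209,220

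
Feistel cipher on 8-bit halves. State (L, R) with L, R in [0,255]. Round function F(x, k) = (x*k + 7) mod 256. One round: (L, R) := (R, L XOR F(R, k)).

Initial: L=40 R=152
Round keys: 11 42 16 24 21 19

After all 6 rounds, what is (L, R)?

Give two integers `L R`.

Answer: 145 184

Derivation:
Round 1 (k=11): L=152 R=167
Round 2 (k=42): L=167 R=245
Round 3 (k=16): L=245 R=240
Round 4 (k=24): L=240 R=114
Round 5 (k=21): L=114 R=145
Round 6 (k=19): L=145 R=184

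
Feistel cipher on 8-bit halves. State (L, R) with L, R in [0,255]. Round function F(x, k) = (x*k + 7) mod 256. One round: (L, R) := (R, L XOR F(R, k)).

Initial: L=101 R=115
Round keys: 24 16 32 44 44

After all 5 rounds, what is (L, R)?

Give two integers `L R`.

Round 1 (k=24): L=115 R=170
Round 2 (k=16): L=170 R=212
Round 3 (k=32): L=212 R=45
Round 4 (k=44): L=45 R=23
Round 5 (k=44): L=23 R=214

Answer: 23 214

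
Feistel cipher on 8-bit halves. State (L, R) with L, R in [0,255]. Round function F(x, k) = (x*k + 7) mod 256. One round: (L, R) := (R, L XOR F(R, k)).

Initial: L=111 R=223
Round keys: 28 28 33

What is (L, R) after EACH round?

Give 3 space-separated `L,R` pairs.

Answer: 223,4 4,168 168,171

Derivation:
Round 1 (k=28): L=223 R=4
Round 2 (k=28): L=4 R=168
Round 3 (k=33): L=168 R=171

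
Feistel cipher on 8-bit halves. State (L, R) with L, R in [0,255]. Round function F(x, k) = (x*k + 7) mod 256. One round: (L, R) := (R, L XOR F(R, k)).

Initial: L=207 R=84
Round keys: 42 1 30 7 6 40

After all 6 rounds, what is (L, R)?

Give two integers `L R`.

Round 1 (k=42): L=84 R=0
Round 2 (k=1): L=0 R=83
Round 3 (k=30): L=83 R=193
Round 4 (k=7): L=193 R=29
Round 5 (k=6): L=29 R=116
Round 6 (k=40): L=116 R=58

Answer: 116 58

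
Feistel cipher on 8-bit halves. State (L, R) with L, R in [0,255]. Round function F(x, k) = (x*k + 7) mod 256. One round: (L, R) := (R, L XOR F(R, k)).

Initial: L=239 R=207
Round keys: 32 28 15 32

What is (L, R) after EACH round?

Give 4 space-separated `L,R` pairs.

Round 1 (k=32): L=207 R=8
Round 2 (k=28): L=8 R=40
Round 3 (k=15): L=40 R=87
Round 4 (k=32): L=87 R=207

Answer: 207,8 8,40 40,87 87,207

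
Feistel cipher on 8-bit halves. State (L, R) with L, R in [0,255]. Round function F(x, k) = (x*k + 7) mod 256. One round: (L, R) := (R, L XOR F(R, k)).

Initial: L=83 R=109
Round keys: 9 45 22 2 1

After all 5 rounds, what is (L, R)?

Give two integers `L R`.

Answer: 36 133

Derivation:
Round 1 (k=9): L=109 R=143
Round 2 (k=45): L=143 R=71
Round 3 (k=22): L=71 R=174
Round 4 (k=2): L=174 R=36
Round 5 (k=1): L=36 R=133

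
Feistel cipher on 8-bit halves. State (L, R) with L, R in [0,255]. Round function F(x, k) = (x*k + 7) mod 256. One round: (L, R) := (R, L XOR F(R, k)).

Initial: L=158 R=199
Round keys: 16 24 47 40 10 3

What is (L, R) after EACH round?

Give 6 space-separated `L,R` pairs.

Answer: 199,233 233,24 24,134 134,239 239,219 219,119

Derivation:
Round 1 (k=16): L=199 R=233
Round 2 (k=24): L=233 R=24
Round 3 (k=47): L=24 R=134
Round 4 (k=40): L=134 R=239
Round 5 (k=10): L=239 R=219
Round 6 (k=3): L=219 R=119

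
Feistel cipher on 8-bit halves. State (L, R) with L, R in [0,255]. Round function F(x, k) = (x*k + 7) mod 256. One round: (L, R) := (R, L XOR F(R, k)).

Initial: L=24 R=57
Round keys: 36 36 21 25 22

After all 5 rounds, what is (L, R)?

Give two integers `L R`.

Answer: 203 51

Derivation:
Round 1 (k=36): L=57 R=19
Round 2 (k=36): L=19 R=138
Round 3 (k=21): L=138 R=74
Round 4 (k=25): L=74 R=203
Round 5 (k=22): L=203 R=51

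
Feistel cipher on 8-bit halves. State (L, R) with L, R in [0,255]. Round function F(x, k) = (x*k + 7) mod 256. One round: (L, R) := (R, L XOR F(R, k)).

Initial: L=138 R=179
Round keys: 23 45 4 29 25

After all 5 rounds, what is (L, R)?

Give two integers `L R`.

Round 1 (k=23): L=179 R=150
Round 2 (k=45): L=150 R=214
Round 3 (k=4): L=214 R=201
Round 4 (k=29): L=201 R=26
Round 5 (k=25): L=26 R=88

Answer: 26 88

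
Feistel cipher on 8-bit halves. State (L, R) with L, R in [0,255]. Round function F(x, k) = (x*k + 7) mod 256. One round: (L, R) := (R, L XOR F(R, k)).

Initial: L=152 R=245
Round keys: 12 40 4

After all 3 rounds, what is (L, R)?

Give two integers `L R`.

Round 1 (k=12): L=245 R=27
Round 2 (k=40): L=27 R=202
Round 3 (k=4): L=202 R=52

Answer: 202 52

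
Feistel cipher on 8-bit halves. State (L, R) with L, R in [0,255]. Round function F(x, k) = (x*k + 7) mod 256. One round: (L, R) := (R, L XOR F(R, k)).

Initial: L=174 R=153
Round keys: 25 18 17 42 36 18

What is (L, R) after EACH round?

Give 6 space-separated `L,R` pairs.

Answer: 153,86 86,138 138,103 103,103 103,228 228,104

Derivation:
Round 1 (k=25): L=153 R=86
Round 2 (k=18): L=86 R=138
Round 3 (k=17): L=138 R=103
Round 4 (k=42): L=103 R=103
Round 5 (k=36): L=103 R=228
Round 6 (k=18): L=228 R=104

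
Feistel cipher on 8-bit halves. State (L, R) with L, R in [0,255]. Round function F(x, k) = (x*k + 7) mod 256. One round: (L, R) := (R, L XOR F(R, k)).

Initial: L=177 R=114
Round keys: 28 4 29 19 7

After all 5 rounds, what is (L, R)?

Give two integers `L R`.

Round 1 (k=28): L=114 R=206
Round 2 (k=4): L=206 R=77
Round 3 (k=29): L=77 R=14
Round 4 (k=19): L=14 R=92
Round 5 (k=7): L=92 R=133

Answer: 92 133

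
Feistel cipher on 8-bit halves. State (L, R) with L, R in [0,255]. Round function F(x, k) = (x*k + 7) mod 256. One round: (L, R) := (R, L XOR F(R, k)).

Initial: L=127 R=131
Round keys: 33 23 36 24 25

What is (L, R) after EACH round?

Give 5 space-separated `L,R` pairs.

Round 1 (k=33): L=131 R=149
Round 2 (k=23): L=149 R=233
Round 3 (k=36): L=233 R=94
Round 4 (k=24): L=94 R=62
Round 5 (k=25): L=62 R=75

Answer: 131,149 149,233 233,94 94,62 62,75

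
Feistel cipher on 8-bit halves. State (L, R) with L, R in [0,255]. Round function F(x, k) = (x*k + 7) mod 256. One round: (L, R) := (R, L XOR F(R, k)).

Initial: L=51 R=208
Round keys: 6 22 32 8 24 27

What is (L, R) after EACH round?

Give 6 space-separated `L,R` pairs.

Answer: 208,212 212,239 239,51 51,112 112,180 180,115

Derivation:
Round 1 (k=6): L=208 R=212
Round 2 (k=22): L=212 R=239
Round 3 (k=32): L=239 R=51
Round 4 (k=8): L=51 R=112
Round 5 (k=24): L=112 R=180
Round 6 (k=27): L=180 R=115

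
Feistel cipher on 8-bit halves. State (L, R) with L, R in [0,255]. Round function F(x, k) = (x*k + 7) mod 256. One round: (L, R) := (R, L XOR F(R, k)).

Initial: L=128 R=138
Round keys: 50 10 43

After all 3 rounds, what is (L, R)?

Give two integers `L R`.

Answer: 95 135

Derivation:
Round 1 (k=50): L=138 R=123
Round 2 (k=10): L=123 R=95
Round 3 (k=43): L=95 R=135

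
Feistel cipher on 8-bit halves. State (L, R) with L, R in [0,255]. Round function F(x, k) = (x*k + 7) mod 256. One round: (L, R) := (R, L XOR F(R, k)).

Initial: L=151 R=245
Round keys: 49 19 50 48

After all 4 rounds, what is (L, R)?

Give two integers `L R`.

Answer: 74 58

Derivation:
Round 1 (k=49): L=245 R=123
Round 2 (k=19): L=123 R=221
Round 3 (k=50): L=221 R=74
Round 4 (k=48): L=74 R=58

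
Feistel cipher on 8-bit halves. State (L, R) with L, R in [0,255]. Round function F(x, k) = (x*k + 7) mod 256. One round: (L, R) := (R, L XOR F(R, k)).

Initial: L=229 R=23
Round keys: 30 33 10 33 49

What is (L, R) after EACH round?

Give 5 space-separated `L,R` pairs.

Round 1 (k=30): L=23 R=92
Round 2 (k=33): L=92 R=244
Round 3 (k=10): L=244 R=211
Round 4 (k=33): L=211 R=206
Round 5 (k=49): L=206 R=166

Answer: 23,92 92,244 244,211 211,206 206,166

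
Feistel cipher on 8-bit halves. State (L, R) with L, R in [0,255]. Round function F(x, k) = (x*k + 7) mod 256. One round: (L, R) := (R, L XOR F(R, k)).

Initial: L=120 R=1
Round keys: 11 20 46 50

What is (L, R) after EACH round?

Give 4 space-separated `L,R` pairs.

Answer: 1,106 106,78 78,97 97,183

Derivation:
Round 1 (k=11): L=1 R=106
Round 2 (k=20): L=106 R=78
Round 3 (k=46): L=78 R=97
Round 4 (k=50): L=97 R=183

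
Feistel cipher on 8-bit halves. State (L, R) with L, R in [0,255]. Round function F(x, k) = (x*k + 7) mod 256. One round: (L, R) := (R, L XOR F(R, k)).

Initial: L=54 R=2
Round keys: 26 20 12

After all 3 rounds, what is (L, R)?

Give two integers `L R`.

Round 1 (k=26): L=2 R=13
Round 2 (k=20): L=13 R=9
Round 3 (k=12): L=9 R=126

Answer: 9 126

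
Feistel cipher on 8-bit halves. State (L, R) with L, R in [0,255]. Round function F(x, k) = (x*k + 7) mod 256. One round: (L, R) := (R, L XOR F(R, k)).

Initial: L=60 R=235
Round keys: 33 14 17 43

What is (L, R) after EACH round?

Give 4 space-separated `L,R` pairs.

Answer: 235,110 110,224 224,137 137,234

Derivation:
Round 1 (k=33): L=235 R=110
Round 2 (k=14): L=110 R=224
Round 3 (k=17): L=224 R=137
Round 4 (k=43): L=137 R=234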